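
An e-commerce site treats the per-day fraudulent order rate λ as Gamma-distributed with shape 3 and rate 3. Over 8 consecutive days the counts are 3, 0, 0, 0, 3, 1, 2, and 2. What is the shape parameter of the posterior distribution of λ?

Total count: 3 + 0 + 0 + 0 + 3 + 1 + 2 + 2 = 11.
Total exposure: 8 days.
Posterior: α' = 3 + 11 = 14, β' = 3 + 8 = 11.

14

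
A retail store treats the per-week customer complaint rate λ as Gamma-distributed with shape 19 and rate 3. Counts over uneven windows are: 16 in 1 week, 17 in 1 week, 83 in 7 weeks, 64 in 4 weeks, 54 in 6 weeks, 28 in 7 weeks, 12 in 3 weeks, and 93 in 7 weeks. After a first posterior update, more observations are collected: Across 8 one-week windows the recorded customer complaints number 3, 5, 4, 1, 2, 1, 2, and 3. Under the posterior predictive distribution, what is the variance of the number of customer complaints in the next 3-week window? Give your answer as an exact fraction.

Total count: 16 + 17 + 83 + 64 + 54 + 28 + 12 + 93 = 367.
Total exposure: 1 + 1 + 7 + 4 + 6 + 7 + 3 + 7 = 36 weeks.
After the first batch: Gamma(19 + 367, 3 + 36) = Gamma(386, 39).
Total count: 3 + 5 + 4 + 1 + 2 + 1 + 2 + 3 = 21.
Total exposure: 8 weeks.
After the second batch: Gamma(386 + 21, 39 + 8) = Gamma(407, 47).
The posterior predictive for a window of length T is Negative Binomial with variance T·α'·(β'+T)/β'² = 3·407·50/2209 = 61050/2209.

61050/2209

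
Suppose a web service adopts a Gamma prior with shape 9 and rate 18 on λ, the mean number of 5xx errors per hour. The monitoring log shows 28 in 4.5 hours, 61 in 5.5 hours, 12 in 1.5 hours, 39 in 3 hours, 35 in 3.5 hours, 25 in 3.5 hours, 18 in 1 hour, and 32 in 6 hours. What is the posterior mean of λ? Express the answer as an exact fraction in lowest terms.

518/93

Total count: 28 + 61 + 12 + 39 + 35 + 25 + 18 + 32 = 250.
Total exposure: 4.5 + 5.5 + 1.5 + 3 + 3.5 + 3.5 + 1 + 6 = 28.5 hours.
The Gamma prior is conjugate for the Poisson rate, so λ | data ~ Gamma(9+250, 18+28.5) = Gamma(259, 93/2).
Posterior mean = α'/β' = 259/(93/2) = 518/93.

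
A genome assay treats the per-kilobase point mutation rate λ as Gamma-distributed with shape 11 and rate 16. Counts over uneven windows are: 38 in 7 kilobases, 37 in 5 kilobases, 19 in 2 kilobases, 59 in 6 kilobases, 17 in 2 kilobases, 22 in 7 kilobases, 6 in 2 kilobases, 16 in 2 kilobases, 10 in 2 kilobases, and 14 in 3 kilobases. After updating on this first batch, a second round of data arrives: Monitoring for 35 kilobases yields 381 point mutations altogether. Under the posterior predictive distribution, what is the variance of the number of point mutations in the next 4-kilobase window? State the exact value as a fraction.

Total count: 38 + 37 + 19 + 59 + 17 + 22 + 6 + 16 + 10 + 14 = 238.
Total exposure: 7 + 5 + 2 + 6 + 2 + 7 + 2 + 2 + 2 + 3 = 38 kilobases.
After the first batch: Gamma(11 + 238, 16 + 38) = Gamma(249, 54).
Total count 381 over total exposure 35 kilobases.
After the second batch: Gamma(249 + 381, 54 + 35) = Gamma(630, 89).
The posterior predictive for a window of length T is Negative Binomial with variance T·α'·(β'+T)/β'² = 4·630·93/7921 = 234360/7921.

234360/7921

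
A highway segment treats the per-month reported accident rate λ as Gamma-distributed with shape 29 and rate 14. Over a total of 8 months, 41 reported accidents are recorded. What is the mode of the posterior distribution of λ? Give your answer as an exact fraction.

Total count 41 over total exposure 8 months.
Conjugate update: add total count to the shape and total exposure to the rate, giving Gamma(70, 22).
Posterior mode = (α'−1)/β' = 69/22.

69/22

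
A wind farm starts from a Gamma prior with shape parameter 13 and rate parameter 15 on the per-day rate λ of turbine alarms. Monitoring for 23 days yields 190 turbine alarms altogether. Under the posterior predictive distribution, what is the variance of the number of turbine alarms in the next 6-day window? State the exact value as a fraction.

Total count 190 over total exposure 23 days.
Conjugate update: add total count to the shape and total exposure to the rate, giving Gamma(203, 38).
The posterior predictive for a window of length T is Negative Binomial with variance T·α'·(β'+T)/β'² = 6·203·44/1444 = 13398/361.

13398/361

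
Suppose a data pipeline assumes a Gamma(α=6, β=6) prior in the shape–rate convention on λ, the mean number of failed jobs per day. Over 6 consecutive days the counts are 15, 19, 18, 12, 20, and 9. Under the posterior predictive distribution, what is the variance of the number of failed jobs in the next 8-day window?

110

Total count: 15 + 19 + 18 + 12 + 20 + 9 = 93.
Total exposure: 6 days.
Gamma(α, β) with Poisson data over total exposure Σt gives posterior Gamma(α+Σx, β+Σt) = Gamma(99, 12).
The posterior predictive for a window of length T is Negative Binomial with variance T·α'·(β'+T)/β'² = 8·99·20/144 = 110.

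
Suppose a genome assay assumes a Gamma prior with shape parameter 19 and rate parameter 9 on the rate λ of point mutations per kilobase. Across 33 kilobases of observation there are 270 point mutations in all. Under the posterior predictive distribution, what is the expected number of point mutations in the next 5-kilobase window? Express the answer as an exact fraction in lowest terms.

1445/42

Total count 270 over total exposure 33 kilobases.
By Gamma–Poisson conjugacy, the posterior is Gamma(α + Σx, β + Σt) = Gamma(19 + 270, 9 + 33) = Gamma(289, 42).
Predictive mean over a 5-kilobase window = T·E[λ|data] = 5·289/42 = 1445/42.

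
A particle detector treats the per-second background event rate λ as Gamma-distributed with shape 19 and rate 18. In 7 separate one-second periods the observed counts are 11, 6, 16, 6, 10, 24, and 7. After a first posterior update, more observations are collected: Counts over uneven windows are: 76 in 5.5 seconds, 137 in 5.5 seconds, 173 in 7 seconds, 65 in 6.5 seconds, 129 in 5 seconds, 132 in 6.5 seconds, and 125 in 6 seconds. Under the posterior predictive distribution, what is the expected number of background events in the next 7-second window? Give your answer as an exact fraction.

6552/67

Total count: 11 + 6 + 16 + 6 + 10 + 24 + 7 = 80.
Total exposure: 7 seconds.
After the first batch: Gamma(19 + 80, 18 + 7) = Gamma(99, 25).
Total count: 76 + 137 + 173 + 65 + 129 + 132 + 125 = 837.
Total exposure: 5.5 + 5.5 + 7 + 6.5 + 5 + 6.5 + 6 = 42 seconds.
After the second batch: Gamma(99 + 837, 25 + 42) = Gamma(936, 67).
Predictive mean over a 7-second window = T·E[λ|data] = 7·936/67 = 6552/67.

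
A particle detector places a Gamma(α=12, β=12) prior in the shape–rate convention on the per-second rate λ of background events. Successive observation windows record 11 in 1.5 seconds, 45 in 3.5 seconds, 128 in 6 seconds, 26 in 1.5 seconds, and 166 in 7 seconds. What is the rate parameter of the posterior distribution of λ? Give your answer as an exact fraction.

63/2

Total count: 11 + 45 + 128 + 26 + 166 = 376.
Total exposure: 1.5 + 3.5 + 6 + 1.5 + 7 = 19.5 seconds.
Conjugate update: add total count to the shape and total exposure to the rate, giving Gamma(388, 63/2).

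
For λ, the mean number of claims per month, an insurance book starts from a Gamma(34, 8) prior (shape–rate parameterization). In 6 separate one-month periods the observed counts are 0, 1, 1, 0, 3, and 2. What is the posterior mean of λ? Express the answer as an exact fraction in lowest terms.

Total count: 0 + 1 + 1 + 0 + 3 + 2 = 7.
Total exposure: 6 months.
The Gamma prior is conjugate for the Poisson rate, so λ | data ~ Gamma(34+7, 8+6) = Gamma(41, 14).
Posterior mean = α'/β' = 41/14.

41/14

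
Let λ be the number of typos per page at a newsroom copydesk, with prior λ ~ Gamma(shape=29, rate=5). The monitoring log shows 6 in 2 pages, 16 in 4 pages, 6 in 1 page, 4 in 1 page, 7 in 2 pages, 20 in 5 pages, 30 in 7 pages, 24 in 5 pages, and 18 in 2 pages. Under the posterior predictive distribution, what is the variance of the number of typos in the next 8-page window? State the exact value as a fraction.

13440/289

Total count: 6 + 16 + 6 + 4 + 7 + 20 + 30 + 24 + 18 = 131.
Total exposure: 2 + 4 + 1 + 1 + 2 + 5 + 7 + 5 + 2 = 29 pages.
Conjugate update: add total count to the shape and total exposure to the rate, giving Gamma(160, 34).
The posterior predictive for a window of length T is Negative Binomial with variance T·α'·(β'+T)/β'² = 8·160·42/1156 = 13440/289.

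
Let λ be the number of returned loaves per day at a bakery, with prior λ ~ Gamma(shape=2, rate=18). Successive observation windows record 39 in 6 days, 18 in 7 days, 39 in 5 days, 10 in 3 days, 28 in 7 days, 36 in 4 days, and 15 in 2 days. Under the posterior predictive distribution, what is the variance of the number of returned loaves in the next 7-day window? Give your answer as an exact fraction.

Total count: 39 + 18 + 39 + 10 + 28 + 36 + 15 = 185.
Total exposure: 6 + 7 + 5 + 3 + 7 + 4 + 2 = 34 days.
By Gamma–Poisson conjugacy, the posterior is Gamma(α + Σx, β + Σt) = Gamma(2 + 185, 18 + 34) = Gamma(187, 52).
The posterior predictive for a window of length T is Negative Binomial with variance T·α'·(β'+T)/β'² = 7·187·59/2704 = 77231/2704.

77231/2704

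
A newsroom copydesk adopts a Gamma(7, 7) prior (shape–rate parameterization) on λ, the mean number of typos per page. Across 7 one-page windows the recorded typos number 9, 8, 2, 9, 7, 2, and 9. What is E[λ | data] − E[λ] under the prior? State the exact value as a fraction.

39/14

Total count: 9 + 8 + 2 + 9 + 7 + 2 + 9 = 46.
Total exposure: 7 pages.
The Gamma prior is conjugate for the Poisson rate, so λ | data ~ Gamma(7+46, 7+7) = Gamma(53, 14).
Posterior mean = 53/14 = 53/14; prior mean = 7/7 = 1. Difference = 53/14 − 1 = 39/14.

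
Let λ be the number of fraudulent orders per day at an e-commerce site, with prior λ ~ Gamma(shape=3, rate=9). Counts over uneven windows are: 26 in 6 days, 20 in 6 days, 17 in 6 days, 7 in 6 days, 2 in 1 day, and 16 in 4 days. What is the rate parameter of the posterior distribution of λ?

Total count: 26 + 20 + 17 + 7 + 2 + 16 = 88.
Total exposure: 6 + 6 + 6 + 6 + 1 + 4 = 29 days.
Posterior: α' = 3 + 88 = 91, β' = 9 + 29 = 38.

38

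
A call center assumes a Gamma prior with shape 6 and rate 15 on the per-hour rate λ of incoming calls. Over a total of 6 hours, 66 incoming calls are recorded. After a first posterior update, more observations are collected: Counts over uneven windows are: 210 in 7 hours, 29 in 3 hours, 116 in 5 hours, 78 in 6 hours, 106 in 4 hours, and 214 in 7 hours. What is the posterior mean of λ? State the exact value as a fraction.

825/53

Total count 66 over total exposure 6 hours.
After the first batch: Gamma(6 + 66, 15 + 6) = Gamma(72, 21).
Total count: 210 + 29 + 116 + 78 + 106 + 214 = 753.
Total exposure: 7 + 3 + 5 + 6 + 4 + 7 = 32 hours.
After the second batch: Gamma(72 + 753, 21 + 32) = Gamma(825, 53).
Posterior mean = α'/β' = 825/53.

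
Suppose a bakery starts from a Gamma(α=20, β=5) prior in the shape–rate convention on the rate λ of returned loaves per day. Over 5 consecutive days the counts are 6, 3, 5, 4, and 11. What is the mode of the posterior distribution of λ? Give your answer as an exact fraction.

Total count: 6 + 3 + 5 + 4 + 11 = 29.
Total exposure: 5 days.
The Gamma prior is conjugate for the Poisson rate, so λ | data ~ Gamma(20+29, 5+5) = Gamma(49, 10).
Posterior mode = (α'−1)/β' = 48/10 = 24/5.

24/5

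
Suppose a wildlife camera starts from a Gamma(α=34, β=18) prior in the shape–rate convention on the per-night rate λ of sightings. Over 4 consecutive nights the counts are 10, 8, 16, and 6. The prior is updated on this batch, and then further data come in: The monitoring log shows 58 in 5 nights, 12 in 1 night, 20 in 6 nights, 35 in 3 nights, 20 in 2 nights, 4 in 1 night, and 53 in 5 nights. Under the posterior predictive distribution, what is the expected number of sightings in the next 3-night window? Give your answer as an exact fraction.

92/5

Total count: 10 + 8 + 16 + 6 = 40.
Total exposure: 4 nights.
After the first batch: Gamma(34 + 40, 18 + 4) = Gamma(74, 22).
Total count: 58 + 12 + 20 + 35 + 20 + 4 + 53 = 202.
Total exposure: 5 + 1 + 6 + 3 + 2 + 1 + 5 = 23 nights.
After the second batch: Gamma(74 + 202, 22 + 23) = Gamma(276, 45).
Predictive mean over a 3-night window = T·E[λ|data] = 3·276/45 = 92/5.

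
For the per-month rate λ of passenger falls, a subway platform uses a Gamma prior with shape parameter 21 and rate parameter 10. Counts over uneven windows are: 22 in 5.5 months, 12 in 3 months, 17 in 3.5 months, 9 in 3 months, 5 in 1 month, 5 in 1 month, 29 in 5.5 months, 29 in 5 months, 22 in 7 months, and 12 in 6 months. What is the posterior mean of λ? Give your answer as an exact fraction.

366/101

Total count: 22 + 12 + 17 + 9 + 5 + 5 + 29 + 29 + 22 + 12 = 162.
Total exposure: 5.5 + 3 + 3.5 + 3 + 1 + 1 + 5.5 + 5 + 7 + 6 = 40.5 months.
Conjugate update: add total count to the shape and total exposure to the rate, giving Gamma(183, 101/2).
Posterior mean = α'/β' = 183/(101/2) = 366/101.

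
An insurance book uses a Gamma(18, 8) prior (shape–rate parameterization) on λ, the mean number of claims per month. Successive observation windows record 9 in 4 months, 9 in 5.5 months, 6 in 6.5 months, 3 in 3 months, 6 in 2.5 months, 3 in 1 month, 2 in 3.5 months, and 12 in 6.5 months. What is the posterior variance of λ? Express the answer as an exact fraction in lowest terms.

Total count: 9 + 9 + 6 + 3 + 6 + 3 + 2 + 12 = 50.
Total exposure: 4 + 5.5 + 6.5 + 3 + 2.5 + 1 + 3.5 + 6.5 = 32.5 months.
The Gamma prior is conjugate for the Poisson rate, so λ | data ~ Gamma(18+50, 8+32.5) = Gamma(68, 81/2).
Posterior variance = α'/β'² = 68/(6561/4) = 272/6561.

272/6561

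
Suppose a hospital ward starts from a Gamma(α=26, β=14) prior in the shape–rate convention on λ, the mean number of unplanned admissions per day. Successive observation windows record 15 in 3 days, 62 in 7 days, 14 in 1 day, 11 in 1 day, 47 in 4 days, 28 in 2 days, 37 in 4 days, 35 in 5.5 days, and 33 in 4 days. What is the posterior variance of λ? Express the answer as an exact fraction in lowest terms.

176/1183

Total count: 15 + 62 + 14 + 11 + 47 + 28 + 37 + 35 + 33 = 282.
Total exposure: 3 + 7 + 1 + 1 + 4 + 2 + 4 + 5.5 + 4 = 31.5 days.
By Gamma–Poisson conjugacy, the posterior is Gamma(α + Σx, β + Σt) = Gamma(26 + 282, 14 + 31.5) = Gamma(308, 91/2).
Posterior variance = α'/β'² = 308/(8281/4) = 176/1183.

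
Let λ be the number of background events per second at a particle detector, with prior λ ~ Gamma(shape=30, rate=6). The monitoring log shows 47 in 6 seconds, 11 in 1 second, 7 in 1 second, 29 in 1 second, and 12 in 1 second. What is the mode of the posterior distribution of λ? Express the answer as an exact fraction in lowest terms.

135/16

Total count: 47 + 11 + 7 + 29 + 12 = 106.
Total exposure: 6 + 1 + 1 + 1 + 1 = 10 seconds.
Gamma(α, β) with Poisson data over total exposure Σt gives posterior Gamma(α+Σx, β+Σt) = Gamma(136, 16).
Posterior mode = (α'−1)/β' = 135/16.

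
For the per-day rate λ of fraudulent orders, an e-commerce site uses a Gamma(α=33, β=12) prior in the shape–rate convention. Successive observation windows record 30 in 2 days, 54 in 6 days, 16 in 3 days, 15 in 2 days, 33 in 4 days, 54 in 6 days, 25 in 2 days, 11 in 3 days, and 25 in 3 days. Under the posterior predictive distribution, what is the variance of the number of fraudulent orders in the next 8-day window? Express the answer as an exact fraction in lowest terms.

120768/1849

Total count: 30 + 54 + 16 + 15 + 33 + 54 + 25 + 11 + 25 = 263.
Total exposure: 2 + 6 + 3 + 2 + 4 + 6 + 2 + 3 + 3 = 31 days.
Gamma(α, β) with Poisson data over total exposure Σt gives posterior Gamma(α+Σx, β+Σt) = Gamma(296, 43).
The posterior predictive for a window of length T is Negative Binomial with variance T·α'·(β'+T)/β'² = 8·296·51/1849 = 120768/1849.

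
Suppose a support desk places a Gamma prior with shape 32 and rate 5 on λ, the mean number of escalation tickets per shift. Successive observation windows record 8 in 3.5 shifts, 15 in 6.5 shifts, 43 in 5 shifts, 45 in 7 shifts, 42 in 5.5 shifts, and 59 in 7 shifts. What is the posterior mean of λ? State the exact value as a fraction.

Total count: 8 + 15 + 43 + 45 + 42 + 59 = 212.
Total exposure: 3.5 + 6.5 + 5 + 7 + 5.5 + 7 = 34.5 shifts.
Conjugate update: add total count to the shape and total exposure to the rate, giving Gamma(244, 79/2).
Posterior mean = α'/β' = 244/(79/2) = 488/79.

488/79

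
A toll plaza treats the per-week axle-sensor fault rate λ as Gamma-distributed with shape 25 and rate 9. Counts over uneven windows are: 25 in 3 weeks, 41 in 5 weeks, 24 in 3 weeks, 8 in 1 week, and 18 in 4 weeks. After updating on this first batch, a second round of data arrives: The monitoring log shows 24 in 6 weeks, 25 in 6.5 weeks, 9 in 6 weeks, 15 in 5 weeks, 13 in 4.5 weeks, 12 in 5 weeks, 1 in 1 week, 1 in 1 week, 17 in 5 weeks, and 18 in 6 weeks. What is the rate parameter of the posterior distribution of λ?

71

Total count: 25 + 41 + 24 + 8 + 18 = 116.
Total exposure: 3 + 5 + 3 + 1 + 4 = 16 weeks.
After the first batch: Gamma(25 + 116, 9 + 16) = Gamma(141, 25).
Total count: 24 + 25 + 9 + 15 + 13 + 12 + 1 + 1 + 17 + 18 = 135.
Total exposure: 6 + 6.5 + 6 + 5 + 4.5 + 5 + 1 + 1 + 5 + 6 = 46 weeks.
After the second batch: Gamma(141 + 135, 25 + 46) = Gamma(276, 71).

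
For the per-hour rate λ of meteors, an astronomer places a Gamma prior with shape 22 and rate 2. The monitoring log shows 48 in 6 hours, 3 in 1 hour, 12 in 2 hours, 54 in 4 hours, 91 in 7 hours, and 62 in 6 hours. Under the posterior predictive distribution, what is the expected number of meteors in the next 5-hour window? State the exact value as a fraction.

365/7

Total count: 48 + 3 + 12 + 54 + 91 + 62 = 270.
Total exposure: 6 + 1 + 2 + 4 + 7 + 6 = 26 hours.
Posterior: α' = 22 + 270 = 292, β' = 2 + 26 = 28.
Predictive mean over a 5-hour window = T·E[λ|data] = 5·292/28 = 365/7.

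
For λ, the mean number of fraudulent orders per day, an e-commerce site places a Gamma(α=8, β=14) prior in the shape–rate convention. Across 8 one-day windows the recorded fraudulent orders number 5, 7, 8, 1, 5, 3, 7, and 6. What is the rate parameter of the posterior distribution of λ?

Total count: 5 + 7 + 8 + 1 + 5 + 3 + 7 + 6 = 42.
Total exposure: 8 days.
The Gamma prior is conjugate for the Poisson rate, so λ | data ~ Gamma(8+42, 14+8) = Gamma(50, 22).

22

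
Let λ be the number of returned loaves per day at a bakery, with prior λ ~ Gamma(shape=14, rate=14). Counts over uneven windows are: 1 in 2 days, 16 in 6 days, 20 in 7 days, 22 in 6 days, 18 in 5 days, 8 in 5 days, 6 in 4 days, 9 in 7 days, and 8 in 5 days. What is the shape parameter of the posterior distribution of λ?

Total count: 1 + 16 + 20 + 22 + 18 + 8 + 6 + 9 + 8 = 108.
Total exposure: 2 + 6 + 7 + 6 + 5 + 5 + 4 + 7 + 5 = 47 days.
Posterior: α' = 14 + 108 = 122, β' = 14 + 47 = 61.

122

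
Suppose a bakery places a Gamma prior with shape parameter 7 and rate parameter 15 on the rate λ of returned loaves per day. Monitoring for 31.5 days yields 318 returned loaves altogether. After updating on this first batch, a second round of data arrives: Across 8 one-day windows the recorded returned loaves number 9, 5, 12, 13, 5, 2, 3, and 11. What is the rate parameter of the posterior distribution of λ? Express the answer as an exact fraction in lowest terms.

109/2

Total count 318 over total exposure 31.5 days.
After the first batch: Gamma(7 + 318, 15 + 31.5) = Gamma(325, 93/2).
Total count: 9 + 5 + 12 + 13 + 5 + 2 + 3 + 11 = 60.
Total exposure: 8 days.
After the second batch: Gamma(325 + 60, 93/2 + 8) = Gamma(385, 109/2).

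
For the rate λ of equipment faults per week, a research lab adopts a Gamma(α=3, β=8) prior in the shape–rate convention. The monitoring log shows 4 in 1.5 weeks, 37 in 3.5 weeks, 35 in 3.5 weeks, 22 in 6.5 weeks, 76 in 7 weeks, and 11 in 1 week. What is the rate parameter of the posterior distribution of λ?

31

Total count: 4 + 37 + 35 + 22 + 76 + 11 = 185.
Total exposure: 1.5 + 3.5 + 3.5 + 6.5 + 7 + 1 = 23 weeks.
Posterior: α' = 3 + 185 = 188, β' = 8 + 23 = 31.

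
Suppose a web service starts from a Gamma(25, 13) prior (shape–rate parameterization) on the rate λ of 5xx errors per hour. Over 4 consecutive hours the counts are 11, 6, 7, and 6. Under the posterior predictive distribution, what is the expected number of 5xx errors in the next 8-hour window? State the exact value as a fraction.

Total count: 11 + 6 + 7 + 6 = 30.
Total exposure: 4 hours.
Posterior: α' = 25 + 30 = 55, β' = 13 + 4 = 17.
Predictive mean over an 8-hour window = T·E[λ|data] = 8·55/17 = 440/17.

440/17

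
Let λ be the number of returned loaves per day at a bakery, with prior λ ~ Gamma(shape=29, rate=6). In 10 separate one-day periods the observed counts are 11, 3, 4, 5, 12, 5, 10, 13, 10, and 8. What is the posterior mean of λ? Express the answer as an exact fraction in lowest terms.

55/8

Total count: 11 + 3 + 4 + 5 + 12 + 5 + 10 + 13 + 10 + 8 = 81.
Total exposure: 10 days.
The Gamma prior is conjugate for the Poisson rate, so λ | data ~ Gamma(29+81, 6+10) = Gamma(110, 16).
Posterior mean = α'/β' = 110/16 = 55/8.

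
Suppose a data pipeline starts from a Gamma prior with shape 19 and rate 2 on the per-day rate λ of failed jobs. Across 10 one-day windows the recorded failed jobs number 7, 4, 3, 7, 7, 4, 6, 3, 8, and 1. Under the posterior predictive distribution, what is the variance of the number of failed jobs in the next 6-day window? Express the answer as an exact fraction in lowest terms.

Total count: 7 + 4 + 3 + 7 + 7 + 4 + 6 + 3 + 8 + 1 = 50.
Total exposure: 10 days.
Conjugate update: add total count to the shape and total exposure to the rate, giving Gamma(69, 12).
The posterior predictive for a window of length T is Negative Binomial with variance T·α'·(β'+T)/β'² = 6·69·18/144 = 207/4.

207/4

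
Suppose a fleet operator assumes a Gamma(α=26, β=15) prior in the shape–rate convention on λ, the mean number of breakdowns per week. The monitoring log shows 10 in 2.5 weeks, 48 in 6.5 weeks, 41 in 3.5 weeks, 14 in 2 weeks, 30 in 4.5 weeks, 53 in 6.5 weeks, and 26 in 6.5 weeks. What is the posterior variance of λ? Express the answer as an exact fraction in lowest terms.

248/2209

Total count: 10 + 48 + 41 + 14 + 30 + 53 + 26 = 222.
Total exposure: 2.5 + 6.5 + 3.5 + 2 + 4.5 + 6.5 + 6.5 = 32 weeks.
Posterior: α' = 26 + 222 = 248, β' = 15 + 32 = 47.
Posterior variance = α'/β'² = 248/2209.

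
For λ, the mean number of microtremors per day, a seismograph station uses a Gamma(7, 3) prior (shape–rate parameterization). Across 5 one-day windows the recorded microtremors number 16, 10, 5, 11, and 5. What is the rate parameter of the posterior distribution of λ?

Total count: 16 + 10 + 5 + 11 + 5 = 47.
Total exposure: 5 days.
The Gamma prior is conjugate for the Poisson rate, so λ | data ~ Gamma(7+47, 3+5) = Gamma(54, 8).

8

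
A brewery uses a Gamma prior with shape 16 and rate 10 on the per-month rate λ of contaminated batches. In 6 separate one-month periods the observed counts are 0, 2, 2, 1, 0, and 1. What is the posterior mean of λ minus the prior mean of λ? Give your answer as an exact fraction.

Total count: 0 + 2 + 2 + 1 + 0 + 1 = 6.
Total exposure: 6 months.
Posterior: α' = 16 + 6 = 22, β' = 10 + 6 = 16.
Posterior mean = 22/16 = 11/8; prior mean = 16/10 = 8/5. Difference = 11/8 − 8/5 = -9/40.

-9/40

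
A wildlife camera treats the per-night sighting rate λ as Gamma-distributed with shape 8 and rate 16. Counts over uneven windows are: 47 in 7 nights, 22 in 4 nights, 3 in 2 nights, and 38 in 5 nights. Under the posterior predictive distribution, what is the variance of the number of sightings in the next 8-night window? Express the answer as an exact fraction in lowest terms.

Total count: 47 + 22 + 3 + 38 = 110.
Total exposure: 7 + 4 + 2 + 5 = 18 nights.
By Gamma–Poisson conjugacy, the posterior is Gamma(α + Σx, β + Σt) = Gamma(8 + 110, 16 + 18) = Gamma(118, 34).
The posterior predictive for a window of length T is Negative Binomial with variance T·α'·(β'+T)/β'² = 8·118·42/1156 = 9912/289.

9912/289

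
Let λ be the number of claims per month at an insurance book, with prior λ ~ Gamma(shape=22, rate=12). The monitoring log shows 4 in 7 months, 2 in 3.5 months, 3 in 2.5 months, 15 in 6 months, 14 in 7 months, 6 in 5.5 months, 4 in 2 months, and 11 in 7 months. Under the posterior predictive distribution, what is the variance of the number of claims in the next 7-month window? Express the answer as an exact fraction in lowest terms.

306/25

Total count: 4 + 2 + 3 + 15 + 14 + 6 + 4 + 11 = 59.
Total exposure: 7 + 3.5 + 2.5 + 6 + 7 + 5.5 + 2 + 7 = 40.5 months.
Posterior: α' = 22 + 59 = 81, β' = 12 + 40.5 = 105/2.
The posterior predictive for a window of length T is Negative Binomial with variance T·α'·(β'+T)/β'² = 7·81·(119/2)/(11025/4) = 306/25.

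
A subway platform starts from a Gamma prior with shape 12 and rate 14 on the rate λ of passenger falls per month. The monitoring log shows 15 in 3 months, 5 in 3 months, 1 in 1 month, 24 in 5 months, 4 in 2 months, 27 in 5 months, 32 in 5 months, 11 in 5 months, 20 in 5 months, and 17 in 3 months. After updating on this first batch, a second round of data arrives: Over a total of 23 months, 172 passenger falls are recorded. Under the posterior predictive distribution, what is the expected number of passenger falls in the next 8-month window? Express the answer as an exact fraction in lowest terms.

Total count: 15 + 5 + 1 + 24 + 4 + 27 + 32 + 11 + 20 + 17 = 156.
Total exposure: 3 + 3 + 1 + 5 + 2 + 5 + 5 + 5 + 5 + 3 = 37 months.
After the first batch: Gamma(12 + 156, 14 + 37) = Gamma(168, 51).
Total count 172 over total exposure 23 months.
After the second batch: Gamma(168 + 172, 51 + 23) = Gamma(340, 74).
Predictive mean over an 8-month window = T·E[λ|data] = 8·340/74 = 1360/37.

1360/37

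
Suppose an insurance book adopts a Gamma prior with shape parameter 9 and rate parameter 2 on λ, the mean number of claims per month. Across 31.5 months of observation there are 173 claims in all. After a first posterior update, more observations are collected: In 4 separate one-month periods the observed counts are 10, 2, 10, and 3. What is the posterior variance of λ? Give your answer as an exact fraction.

92/625

Total count 173 over total exposure 31.5 months.
After the first batch: Gamma(9 + 173, 2 + 31.5) = Gamma(182, 67/2).
Total count: 10 + 2 + 10 + 3 = 25.
Total exposure: 4 months.
After the second batch: Gamma(182 + 25, 67/2 + 4) = Gamma(207, 75/2).
Posterior variance = α'/β'² = 207/(5625/4) = 92/625.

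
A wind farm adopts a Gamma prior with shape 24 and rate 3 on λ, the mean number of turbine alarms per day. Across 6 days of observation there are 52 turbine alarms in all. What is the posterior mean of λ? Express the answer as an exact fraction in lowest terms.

76/9

Total count 52 over total exposure 6 days.
By Gamma–Poisson conjugacy, the posterior is Gamma(α + Σx, β + Σt) = Gamma(24 + 52, 3 + 6) = Gamma(76, 9).
Posterior mean = α'/β' = 76/9.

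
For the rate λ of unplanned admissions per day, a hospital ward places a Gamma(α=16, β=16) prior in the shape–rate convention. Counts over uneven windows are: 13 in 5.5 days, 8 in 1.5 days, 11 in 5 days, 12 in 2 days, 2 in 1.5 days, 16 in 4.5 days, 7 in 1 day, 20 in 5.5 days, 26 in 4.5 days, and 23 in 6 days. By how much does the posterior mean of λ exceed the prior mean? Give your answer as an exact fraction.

101/53

Total count: 13 + 8 + 11 + 12 + 2 + 16 + 7 + 20 + 26 + 23 = 138.
Total exposure: 5.5 + 1.5 + 5 + 2 + 1.5 + 4.5 + 1 + 5.5 + 4.5 + 6 = 37 days.
The Gamma prior is conjugate for the Poisson rate, so λ | data ~ Gamma(16+138, 16+37) = Gamma(154, 53).
Posterior mean = 154/53 = 154/53; prior mean = 16/16 = 1. Difference = 154/53 − 1 = 101/53.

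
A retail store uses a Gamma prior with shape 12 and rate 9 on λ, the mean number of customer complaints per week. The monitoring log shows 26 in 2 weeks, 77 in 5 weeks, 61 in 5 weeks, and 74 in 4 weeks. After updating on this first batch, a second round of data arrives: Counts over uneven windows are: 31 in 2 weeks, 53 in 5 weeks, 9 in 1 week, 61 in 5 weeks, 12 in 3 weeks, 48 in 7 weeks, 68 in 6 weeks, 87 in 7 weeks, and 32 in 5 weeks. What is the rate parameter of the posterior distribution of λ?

66

Total count: 26 + 77 + 61 + 74 = 238.
Total exposure: 2 + 5 + 5 + 4 = 16 weeks.
After the first batch: Gamma(12 + 238, 9 + 16) = Gamma(250, 25).
Total count: 31 + 53 + 9 + 61 + 12 + 48 + 68 + 87 + 32 = 401.
Total exposure: 2 + 5 + 1 + 5 + 3 + 7 + 6 + 7 + 5 = 41 weeks.
After the second batch: Gamma(250 + 401, 25 + 41) = Gamma(651, 66).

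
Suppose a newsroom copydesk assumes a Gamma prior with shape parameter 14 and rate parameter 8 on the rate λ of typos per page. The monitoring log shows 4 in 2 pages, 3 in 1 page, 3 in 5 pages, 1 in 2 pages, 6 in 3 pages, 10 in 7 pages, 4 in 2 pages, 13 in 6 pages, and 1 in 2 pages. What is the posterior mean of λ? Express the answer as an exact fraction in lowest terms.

59/38

Total count: 4 + 3 + 3 + 1 + 6 + 10 + 4 + 13 + 1 = 45.
Total exposure: 2 + 1 + 5 + 2 + 3 + 7 + 2 + 6 + 2 = 30 pages.
By Gamma–Poisson conjugacy, the posterior is Gamma(α + Σx, β + Σt) = Gamma(14 + 45, 8 + 30) = Gamma(59, 38).
Posterior mean = α'/β' = 59/38.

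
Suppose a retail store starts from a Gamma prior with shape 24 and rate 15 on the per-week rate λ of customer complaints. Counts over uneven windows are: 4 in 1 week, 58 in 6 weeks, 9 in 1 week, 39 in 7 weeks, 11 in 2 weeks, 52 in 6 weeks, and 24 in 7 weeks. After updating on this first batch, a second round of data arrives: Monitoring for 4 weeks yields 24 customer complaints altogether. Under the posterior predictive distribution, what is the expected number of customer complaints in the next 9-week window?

45

Total count: 4 + 58 + 9 + 39 + 11 + 52 + 24 = 197.
Total exposure: 1 + 6 + 1 + 7 + 2 + 6 + 7 = 30 weeks.
After the first batch: Gamma(24 + 197, 15 + 30) = Gamma(221, 45).
Total count 24 over total exposure 4 weeks.
After the second batch: Gamma(221 + 24, 45 + 4) = Gamma(245, 49).
Predictive mean over a 9-week window = T·E[λ|data] = 9·245/49 = 45.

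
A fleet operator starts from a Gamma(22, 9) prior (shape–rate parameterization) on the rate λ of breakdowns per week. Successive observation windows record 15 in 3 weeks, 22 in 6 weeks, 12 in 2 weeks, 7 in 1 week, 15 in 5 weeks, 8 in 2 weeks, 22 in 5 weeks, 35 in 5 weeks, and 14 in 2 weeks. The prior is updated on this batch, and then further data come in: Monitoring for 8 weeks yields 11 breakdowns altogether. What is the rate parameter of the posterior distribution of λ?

Total count: 15 + 22 + 12 + 7 + 15 + 8 + 22 + 35 + 14 = 150.
Total exposure: 3 + 6 + 2 + 1 + 5 + 2 + 5 + 5 + 2 = 31 weeks.
After the first batch: Gamma(22 + 150, 9 + 31) = Gamma(172, 40).
Total count 11 over total exposure 8 weeks.
After the second batch: Gamma(172 + 11, 40 + 8) = Gamma(183, 48).

48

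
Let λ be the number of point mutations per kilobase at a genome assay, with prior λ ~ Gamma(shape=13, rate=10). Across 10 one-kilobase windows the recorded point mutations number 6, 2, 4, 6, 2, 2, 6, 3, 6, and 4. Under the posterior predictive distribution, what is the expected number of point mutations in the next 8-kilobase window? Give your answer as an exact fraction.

Total count: 6 + 2 + 4 + 6 + 2 + 2 + 6 + 3 + 6 + 4 = 41.
Total exposure: 10 kilobases.
By Gamma–Poisson conjugacy, the posterior is Gamma(α + Σx, β + Σt) = Gamma(13 + 41, 10 + 10) = Gamma(54, 20).
Predictive mean over an 8-kilobase window = T·E[λ|data] = 8·54/20 = 108/5.

108/5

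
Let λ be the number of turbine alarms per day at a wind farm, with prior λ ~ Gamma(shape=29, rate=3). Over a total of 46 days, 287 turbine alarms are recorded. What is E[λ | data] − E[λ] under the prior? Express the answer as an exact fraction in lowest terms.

Total count 287 over total exposure 46 days.
Gamma(α, β) with Poisson data over total exposure Σt gives posterior Gamma(α+Σx, β+Σt) = Gamma(316, 49).
Posterior mean = 316/49 = 316/49; prior mean = 29/3 = 29/3. Difference = 316/49 − 29/3 = -473/147.

-473/147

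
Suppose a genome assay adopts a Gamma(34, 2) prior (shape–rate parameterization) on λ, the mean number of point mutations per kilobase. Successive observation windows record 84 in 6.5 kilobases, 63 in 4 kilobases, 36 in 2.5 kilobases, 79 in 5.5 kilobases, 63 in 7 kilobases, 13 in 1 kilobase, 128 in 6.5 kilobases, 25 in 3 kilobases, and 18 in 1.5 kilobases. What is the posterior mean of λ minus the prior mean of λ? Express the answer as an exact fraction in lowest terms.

Total count: 84 + 63 + 36 + 79 + 63 + 13 + 128 + 25 + 18 = 509.
Total exposure: 6.5 + 4 + 2.5 + 5.5 + 7 + 1 + 6.5 + 3 + 1.5 = 37.5 kilobases.
The Gamma prior is conjugate for the Poisson rate, so λ | data ~ Gamma(34+509, 2+37.5) = Gamma(543, 79/2).
Posterior mean = 543/(79/2) = 1086/79; prior mean = 34/2 = 17. Difference = 1086/79 − 17 = -257/79.

-257/79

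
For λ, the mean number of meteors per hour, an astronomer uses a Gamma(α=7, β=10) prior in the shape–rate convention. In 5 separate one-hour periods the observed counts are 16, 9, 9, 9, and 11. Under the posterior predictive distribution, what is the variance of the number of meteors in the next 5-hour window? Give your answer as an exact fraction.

Total count: 16 + 9 + 9 + 9 + 11 = 54.
Total exposure: 5 hours.
Posterior: α' = 7 + 54 = 61, β' = 10 + 5 = 15.
The posterior predictive for a window of length T is Negative Binomial with variance T·α'·(β'+T)/β'² = 5·61·20/225 = 244/9.

244/9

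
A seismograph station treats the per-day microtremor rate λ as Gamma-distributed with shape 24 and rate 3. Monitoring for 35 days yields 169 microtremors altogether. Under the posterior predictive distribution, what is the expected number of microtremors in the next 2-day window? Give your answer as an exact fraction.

Total count 169 over total exposure 35 days.
By Gamma–Poisson conjugacy, the posterior is Gamma(α + Σx, β + Σt) = Gamma(24 + 169, 3 + 35) = Gamma(193, 38).
Predictive mean over a 2-day window = T·E[λ|data] = 2·193/38 = 193/19.

193/19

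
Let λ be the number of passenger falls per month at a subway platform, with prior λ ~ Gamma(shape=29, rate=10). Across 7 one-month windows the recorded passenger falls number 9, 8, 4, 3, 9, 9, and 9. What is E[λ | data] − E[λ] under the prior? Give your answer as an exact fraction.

307/170

Total count: 9 + 8 + 4 + 3 + 9 + 9 + 9 = 51.
Total exposure: 7 months.
Posterior: α' = 29 + 51 = 80, β' = 10 + 7 = 17.
Posterior mean = 80/17 = 80/17; prior mean = 29/10 = 29/10. Difference = 80/17 − 29/10 = 307/170.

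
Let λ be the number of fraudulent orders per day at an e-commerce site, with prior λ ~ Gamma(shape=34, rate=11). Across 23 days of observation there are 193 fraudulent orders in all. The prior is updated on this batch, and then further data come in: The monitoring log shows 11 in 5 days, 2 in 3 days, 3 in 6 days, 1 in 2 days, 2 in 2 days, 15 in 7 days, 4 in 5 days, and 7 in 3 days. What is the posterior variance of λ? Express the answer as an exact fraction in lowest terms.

272/4489

Total count 193 over total exposure 23 days.
After the first batch: Gamma(34 + 193, 11 + 23) = Gamma(227, 34).
Total count: 11 + 2 + 3 + 1 + 2 + 15 + 4 + 7 = 45.
Total exposure: 5 + 3 + 6 + 2 + 2 + 7 + 5 + 3 = 33 days.
After the second batch: Gamma(227 + 45, 34 + 33) = Gamma(272, 67).
Posterior variance = α'/β'² = 272/4489.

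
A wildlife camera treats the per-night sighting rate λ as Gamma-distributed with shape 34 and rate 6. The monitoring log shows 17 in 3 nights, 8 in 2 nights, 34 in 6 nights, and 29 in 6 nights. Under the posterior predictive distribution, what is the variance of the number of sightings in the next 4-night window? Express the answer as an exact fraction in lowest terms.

13176/529

Total count: 17 + 8 + 34 + 29 = 88.
Total exposure: 3 + 2 + 6 + 6 = 17 nights.
By Gamma–Poisson conjugacy, the posterior is Gamma(α + Σx, β + Σt) = Gamma(34 + 88, 6 + 17) = Gamma(122, 23).
The posterior predictive for a window of length T is Negative Binomial with variance T·α'·(β'+T)/β'² = 4·122·27/529 = 13176/529.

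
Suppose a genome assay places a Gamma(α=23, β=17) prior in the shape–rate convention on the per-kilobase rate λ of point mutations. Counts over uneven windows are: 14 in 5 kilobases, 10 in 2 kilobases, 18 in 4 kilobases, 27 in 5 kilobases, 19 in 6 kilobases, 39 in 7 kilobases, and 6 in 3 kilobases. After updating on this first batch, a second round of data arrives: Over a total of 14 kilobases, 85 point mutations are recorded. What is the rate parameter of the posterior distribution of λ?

Total count: 14 + 10 + 18 + 27 + 19 + 39 + 6 = 133.
Total exposure: 5 + 2 + 4 + 5 + 6 + 7 + 3 = 32 kilobases.
After the first batch: Gamma(23 + 133, 17 + 32) = Gamma(156, 49).
Total count 85 over total exposure 14 kilobases.
After the second batch: Gamma(156 + 85, 49 + 14) = Gamma(241, 63).

63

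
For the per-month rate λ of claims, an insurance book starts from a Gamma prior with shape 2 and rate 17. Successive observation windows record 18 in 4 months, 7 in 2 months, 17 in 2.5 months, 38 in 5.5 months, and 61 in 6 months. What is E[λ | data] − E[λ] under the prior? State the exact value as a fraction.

2357/629

Total count: 18 + 7 + 17 + 38 + 61 = 141.
Total exposure: 4 + 2 + 2.5 + 5.5 + 6 = 20 months.
Conjugate update: add total count to the shape and total exposure to the rate, giving Gamma(143, 37).
Posterior mean = 143/37 = 143/37; prior mean = 2/17 = 2/17. Difference = 143/37 − 2/17 = 2357/629.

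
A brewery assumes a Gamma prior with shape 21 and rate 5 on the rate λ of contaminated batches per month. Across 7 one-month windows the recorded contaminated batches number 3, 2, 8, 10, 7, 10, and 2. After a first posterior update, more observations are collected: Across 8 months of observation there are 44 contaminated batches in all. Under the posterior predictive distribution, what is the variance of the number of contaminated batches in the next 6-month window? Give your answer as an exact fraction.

Total count: 3 + 2 + 8 + 10 + 7 + 10 + 2 = 42.
Total exposure: 7 months.
After the first batch: Gamma(21 + 42, 5 + 7) = Gamma(63, 12).
Total count 44 over total exposure 8 months.
After the second batch: Gamma(63 + 44, 12 + 8) = Gamma(107, 20).
The posterior predictive for a window of length T is Negative Binomial with variance T·α'·(β'+T)/β'² = 6·107·26/400 = 4173/100.

4173/100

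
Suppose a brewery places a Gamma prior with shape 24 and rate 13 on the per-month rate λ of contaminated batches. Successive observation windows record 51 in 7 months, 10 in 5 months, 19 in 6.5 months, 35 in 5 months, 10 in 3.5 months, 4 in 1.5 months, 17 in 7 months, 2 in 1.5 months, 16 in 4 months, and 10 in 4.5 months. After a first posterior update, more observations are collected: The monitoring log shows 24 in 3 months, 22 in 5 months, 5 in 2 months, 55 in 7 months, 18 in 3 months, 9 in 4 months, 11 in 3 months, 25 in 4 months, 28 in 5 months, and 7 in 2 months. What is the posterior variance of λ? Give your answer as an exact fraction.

1608/37249

Total count: 51 + 10 + 19 + 35 + 10 + 4 + 17 + 2 + 16 + 10 = 174.
Total exposure: 7 + 5 + 6.5 + 5 + 3.5 + 1.5 + 7 + 1.5 + 4 + 4.5 = 45.5 months.
After the first batch: Gamma(24 + 174, 13 + 45.5) = Gamma(198, 117/2).
Total count: 24 + 22 + 5 + 55 + 18 + 9 + 11 + 25 + 28 + 7 = 204.
Total exposure: 3 + 5 + 2 + 7 + 3 + 4 + 3 + 4 + 5 + 2 = 38 months.
After the second batch: Gamma(198 + 204, 117/2 + 38) = Gamma(402, 193/2).
Posterior variance = α'/β'² = 402/(37249/4) = 1608/37249.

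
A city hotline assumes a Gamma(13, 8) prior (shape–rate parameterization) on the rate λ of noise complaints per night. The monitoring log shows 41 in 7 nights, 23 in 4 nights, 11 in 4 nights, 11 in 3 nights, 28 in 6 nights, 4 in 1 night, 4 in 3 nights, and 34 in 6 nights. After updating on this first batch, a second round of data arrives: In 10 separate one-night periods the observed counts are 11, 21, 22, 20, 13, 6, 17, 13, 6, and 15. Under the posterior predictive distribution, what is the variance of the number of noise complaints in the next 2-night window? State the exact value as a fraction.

8451/676

Total count: 41 + 23 + 11 + 11 + 28 + 4 + 4 + 34 = 156.
Total exposure: 7 + 4 + 4 + 3 + 6 + 1 + 3 + 6 = 34 nights.
After the first batch: Gamma(13 + 156, 8 + 34) = Gamma(169, 42).
Total count: 11 + 21 + 22 + 20 + 13 + 6 + 17 + 13 + 6 + 15 = 144.
Total exposure: 10 nights.
After the second batch: Gamma(169 + 144, 42 + 10) = Gamma(313, 52).
The posterior predictive for a window of length T is Negative Binomial with variance T·α'·(β'+T)/β'² = 2·313·54/2704 = 8451/676.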